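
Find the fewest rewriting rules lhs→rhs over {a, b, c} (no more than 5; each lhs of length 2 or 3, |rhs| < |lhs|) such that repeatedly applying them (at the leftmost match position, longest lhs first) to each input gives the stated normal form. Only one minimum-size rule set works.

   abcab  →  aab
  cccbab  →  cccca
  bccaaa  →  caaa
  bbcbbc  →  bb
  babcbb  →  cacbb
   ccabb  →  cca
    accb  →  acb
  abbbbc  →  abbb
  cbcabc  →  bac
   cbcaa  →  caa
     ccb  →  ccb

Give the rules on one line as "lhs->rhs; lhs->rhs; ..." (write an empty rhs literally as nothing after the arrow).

  | abcab => aab
  | cccbab => cccca
  | bccaaa => caaa
  | bbcbbc => bbbc => bb

acc->ac; bab->ca; bc->; cab->ba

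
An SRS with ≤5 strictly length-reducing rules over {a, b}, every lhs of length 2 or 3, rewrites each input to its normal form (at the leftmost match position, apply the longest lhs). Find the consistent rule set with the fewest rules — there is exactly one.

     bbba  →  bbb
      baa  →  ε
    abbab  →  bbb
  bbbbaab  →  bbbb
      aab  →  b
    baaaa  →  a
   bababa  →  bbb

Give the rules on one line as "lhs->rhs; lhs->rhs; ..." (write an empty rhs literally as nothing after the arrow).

aa->a; ab->b; ba->b; baa->

  | bbba => bbb
  | baa => ε
  | abbab => bbab => bbb
  | bbbbaab => bbbb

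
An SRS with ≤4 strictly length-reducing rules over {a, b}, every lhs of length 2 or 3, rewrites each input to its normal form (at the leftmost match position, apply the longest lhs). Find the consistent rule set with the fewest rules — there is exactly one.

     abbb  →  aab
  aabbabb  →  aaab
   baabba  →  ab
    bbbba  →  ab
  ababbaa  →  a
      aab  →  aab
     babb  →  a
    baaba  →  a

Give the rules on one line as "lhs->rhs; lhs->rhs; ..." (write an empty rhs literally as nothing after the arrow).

  | abbb => aab
  | aabbabb => aabbb => aaab
  | baabba => abba => ab
  | bbbba => abba => ab

ba->; bb->a; bba->b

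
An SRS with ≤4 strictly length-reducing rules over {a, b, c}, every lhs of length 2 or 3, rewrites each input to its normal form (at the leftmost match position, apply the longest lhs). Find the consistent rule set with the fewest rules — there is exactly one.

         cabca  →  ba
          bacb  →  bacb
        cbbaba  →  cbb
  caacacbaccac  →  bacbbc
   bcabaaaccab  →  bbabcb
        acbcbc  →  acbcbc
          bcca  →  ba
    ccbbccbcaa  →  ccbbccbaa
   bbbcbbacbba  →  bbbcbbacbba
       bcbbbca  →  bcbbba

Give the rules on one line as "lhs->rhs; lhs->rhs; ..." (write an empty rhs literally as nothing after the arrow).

aac->bc; aba->; ca->a; cab->b

  | cabca => bca => ba
  | bacb
  | cbbaba => cbb
  | caacacbaccac => aacacbaccac => bcacbaccac => bacbaccac => bacbacac => bacbaac => bacbbc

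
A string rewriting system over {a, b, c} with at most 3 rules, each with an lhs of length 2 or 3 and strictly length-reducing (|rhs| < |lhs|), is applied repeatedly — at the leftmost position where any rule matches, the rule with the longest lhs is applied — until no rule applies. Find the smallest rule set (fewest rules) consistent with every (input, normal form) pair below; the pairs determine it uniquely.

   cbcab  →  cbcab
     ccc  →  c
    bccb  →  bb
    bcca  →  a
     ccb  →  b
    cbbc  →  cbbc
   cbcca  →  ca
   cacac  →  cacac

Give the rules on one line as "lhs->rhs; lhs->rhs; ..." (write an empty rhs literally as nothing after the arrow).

ba->a; cc->

  | cbcab
  | ccc => c
  | bccb => bb
  | bcca => ba => a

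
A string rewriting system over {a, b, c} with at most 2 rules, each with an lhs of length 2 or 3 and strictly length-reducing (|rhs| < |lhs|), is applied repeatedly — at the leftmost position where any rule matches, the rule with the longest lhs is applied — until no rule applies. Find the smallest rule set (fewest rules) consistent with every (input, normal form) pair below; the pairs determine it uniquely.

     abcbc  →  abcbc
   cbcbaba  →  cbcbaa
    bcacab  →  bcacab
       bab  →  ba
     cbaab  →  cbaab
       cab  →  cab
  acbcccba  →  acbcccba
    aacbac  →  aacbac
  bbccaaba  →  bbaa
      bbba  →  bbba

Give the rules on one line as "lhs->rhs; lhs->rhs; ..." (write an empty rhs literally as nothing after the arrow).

bab->ba; cca->

  | abcbc
  | cbcbaba => cbcbaa
  | bcacab
  | bab => ba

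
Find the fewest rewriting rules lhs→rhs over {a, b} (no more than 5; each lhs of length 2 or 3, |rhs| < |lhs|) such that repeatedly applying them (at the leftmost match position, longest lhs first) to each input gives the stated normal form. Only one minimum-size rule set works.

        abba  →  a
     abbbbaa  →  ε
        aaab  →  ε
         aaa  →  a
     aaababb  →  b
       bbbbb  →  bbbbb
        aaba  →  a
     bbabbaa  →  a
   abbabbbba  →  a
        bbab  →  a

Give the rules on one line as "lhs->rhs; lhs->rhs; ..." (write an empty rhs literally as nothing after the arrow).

aa->; ab->; ba->a; bab->a

  | abba => ba => a
  | abbbbaa => bbbaa => bbaa => baa => aa => ε
  | aaab => ab => ε
  | aaa => a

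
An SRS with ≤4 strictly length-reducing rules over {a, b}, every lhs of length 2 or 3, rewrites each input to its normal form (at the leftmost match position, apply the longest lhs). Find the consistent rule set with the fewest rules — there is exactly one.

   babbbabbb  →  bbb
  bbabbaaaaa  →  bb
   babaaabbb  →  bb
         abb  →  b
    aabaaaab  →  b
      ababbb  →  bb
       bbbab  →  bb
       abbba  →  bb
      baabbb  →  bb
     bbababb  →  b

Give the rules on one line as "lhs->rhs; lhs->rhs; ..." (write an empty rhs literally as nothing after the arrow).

  | babbbabbb => bbabbb => bbb
  | bbabbaaaaa => bbaaaaa => bbaaaa => bbaaa => bbaa => bba => bb
  | babaaabbb => aaabbb => babbb => bb
  | abb => b

aa->b; ab->; ba->b; bab->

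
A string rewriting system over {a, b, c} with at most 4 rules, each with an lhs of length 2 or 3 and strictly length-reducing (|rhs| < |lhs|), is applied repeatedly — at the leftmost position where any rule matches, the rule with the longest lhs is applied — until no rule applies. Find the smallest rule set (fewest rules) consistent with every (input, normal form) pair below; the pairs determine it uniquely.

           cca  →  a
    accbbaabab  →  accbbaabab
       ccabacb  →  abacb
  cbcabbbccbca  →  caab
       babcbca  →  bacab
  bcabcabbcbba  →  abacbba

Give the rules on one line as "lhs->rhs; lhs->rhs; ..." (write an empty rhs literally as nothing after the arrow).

  | cca => a
  | accbbaabab
  | ccabacb => abacb
  | cbcabbbccbca => cabbbbccbca => cabbbccbca => cabbccbca => cabccbca => caccbca => caccab => caab

bc->c; bca->ab; cca->a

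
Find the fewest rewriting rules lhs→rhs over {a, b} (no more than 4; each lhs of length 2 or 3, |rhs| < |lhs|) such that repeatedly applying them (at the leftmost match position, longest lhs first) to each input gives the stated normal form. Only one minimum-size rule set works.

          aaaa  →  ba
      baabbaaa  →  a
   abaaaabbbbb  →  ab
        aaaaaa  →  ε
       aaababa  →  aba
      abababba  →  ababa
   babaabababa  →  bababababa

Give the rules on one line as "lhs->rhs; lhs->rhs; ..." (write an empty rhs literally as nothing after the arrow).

  | aaaa => ba
  | baabbaaa => babbaaa => baaaa => bba => a
  | abaaaabbbbb => abbabbbbb => aabbbbb => abbbbb => abbb => ab
  | aaaaaa => baaa => bb => ε

aa->a; aaa->b; bb->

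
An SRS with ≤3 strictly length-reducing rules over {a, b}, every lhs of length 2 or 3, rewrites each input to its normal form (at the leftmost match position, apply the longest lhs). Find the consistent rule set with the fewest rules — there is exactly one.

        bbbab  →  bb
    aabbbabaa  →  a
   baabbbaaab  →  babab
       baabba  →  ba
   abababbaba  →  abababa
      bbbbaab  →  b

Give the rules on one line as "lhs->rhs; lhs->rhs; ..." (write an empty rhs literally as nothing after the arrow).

  | bbbab => bb
  | aabbbabaa => abbbabaa => abbaa => aa => a
  | baabbbaaab => babbbaaab => babaab => babab
  | baabba => babba => ba

aa->a; bba->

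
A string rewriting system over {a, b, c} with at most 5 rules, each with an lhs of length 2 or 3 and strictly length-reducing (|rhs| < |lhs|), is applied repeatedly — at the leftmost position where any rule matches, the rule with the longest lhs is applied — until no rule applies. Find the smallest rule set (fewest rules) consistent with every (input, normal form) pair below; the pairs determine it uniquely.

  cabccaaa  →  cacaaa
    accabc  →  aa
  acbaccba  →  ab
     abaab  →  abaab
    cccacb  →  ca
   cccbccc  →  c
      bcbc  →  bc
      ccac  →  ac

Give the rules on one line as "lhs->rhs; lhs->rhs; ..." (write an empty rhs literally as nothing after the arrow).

  | cabccaaa => cacaaa
  | accabc => aabc => aa
  | acbaccba => abccba => acba => ab
  | abaab

abc->a; cb->; cba->b; cc->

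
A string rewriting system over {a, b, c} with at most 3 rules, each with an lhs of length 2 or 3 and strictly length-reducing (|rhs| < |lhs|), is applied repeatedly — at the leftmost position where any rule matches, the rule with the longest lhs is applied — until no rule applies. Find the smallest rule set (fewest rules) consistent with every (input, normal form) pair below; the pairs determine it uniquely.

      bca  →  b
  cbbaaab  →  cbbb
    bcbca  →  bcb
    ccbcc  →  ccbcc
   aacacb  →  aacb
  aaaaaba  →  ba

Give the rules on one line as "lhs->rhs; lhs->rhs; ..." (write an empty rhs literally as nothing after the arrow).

ab->b; ca->

  | bca => b
  | cbbaaab => cbbaab => cbbab => cbbb
  | bcbca => bcb
  | ccbcc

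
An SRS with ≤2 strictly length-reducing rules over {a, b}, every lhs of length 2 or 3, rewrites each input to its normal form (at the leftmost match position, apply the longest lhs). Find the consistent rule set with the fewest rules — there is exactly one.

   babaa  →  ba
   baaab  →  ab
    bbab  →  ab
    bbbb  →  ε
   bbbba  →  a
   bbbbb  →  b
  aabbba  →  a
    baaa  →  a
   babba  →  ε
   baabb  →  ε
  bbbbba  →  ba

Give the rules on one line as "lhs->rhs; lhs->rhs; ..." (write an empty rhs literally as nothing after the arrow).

aa->b; bb->

  | babaa => babb => ba
  | baaab => bbab => ab
  | bbab => ab
  | bbbb => bb => ε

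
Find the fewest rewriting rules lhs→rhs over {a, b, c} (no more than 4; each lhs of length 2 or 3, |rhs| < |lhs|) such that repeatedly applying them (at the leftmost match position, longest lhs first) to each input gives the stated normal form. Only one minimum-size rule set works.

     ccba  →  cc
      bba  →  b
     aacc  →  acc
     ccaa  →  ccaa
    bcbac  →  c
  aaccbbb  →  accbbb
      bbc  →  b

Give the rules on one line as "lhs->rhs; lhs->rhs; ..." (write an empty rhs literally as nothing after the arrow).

  | ccba => cc
  | bba => b
  | aacc => acc
  | ccaa

aac->ac; ba->; bc->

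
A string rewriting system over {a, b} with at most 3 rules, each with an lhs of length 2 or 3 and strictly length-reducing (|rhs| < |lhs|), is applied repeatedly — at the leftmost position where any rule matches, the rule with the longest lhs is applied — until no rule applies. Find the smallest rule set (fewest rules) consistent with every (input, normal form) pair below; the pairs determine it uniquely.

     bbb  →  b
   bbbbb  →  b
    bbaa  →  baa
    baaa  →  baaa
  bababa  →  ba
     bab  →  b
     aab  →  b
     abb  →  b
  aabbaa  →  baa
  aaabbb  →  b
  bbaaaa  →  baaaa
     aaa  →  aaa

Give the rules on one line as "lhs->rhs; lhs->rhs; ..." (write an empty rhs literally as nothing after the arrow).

ab->b; bb->b

  | bbb => bb => b
  | bbbbb => bbbb => bbb => bb => b
  | bbaa => baa
  | baaa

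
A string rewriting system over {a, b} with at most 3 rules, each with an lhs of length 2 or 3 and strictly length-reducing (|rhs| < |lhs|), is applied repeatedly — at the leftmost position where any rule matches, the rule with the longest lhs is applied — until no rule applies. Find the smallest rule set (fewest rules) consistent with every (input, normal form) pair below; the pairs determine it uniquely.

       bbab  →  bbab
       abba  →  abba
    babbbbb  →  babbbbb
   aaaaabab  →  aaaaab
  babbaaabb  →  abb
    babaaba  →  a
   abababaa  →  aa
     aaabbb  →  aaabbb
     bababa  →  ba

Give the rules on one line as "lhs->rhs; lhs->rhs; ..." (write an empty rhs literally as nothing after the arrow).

aba->a; baa->a

  | bbab
  | abba
  | babbbbb
  | aaaaabab => aaaaab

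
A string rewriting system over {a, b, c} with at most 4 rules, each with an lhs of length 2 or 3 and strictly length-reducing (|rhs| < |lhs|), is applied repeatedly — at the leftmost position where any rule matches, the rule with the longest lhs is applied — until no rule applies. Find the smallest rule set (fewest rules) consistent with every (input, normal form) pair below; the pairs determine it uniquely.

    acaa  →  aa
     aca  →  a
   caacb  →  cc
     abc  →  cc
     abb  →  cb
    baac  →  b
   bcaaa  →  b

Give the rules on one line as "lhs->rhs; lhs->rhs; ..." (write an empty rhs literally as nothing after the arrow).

ab->c; ac->; ba->b; bc->b

  | acaa => aa
  | aca => a
  | caacb => cab => cc
  | abc => cc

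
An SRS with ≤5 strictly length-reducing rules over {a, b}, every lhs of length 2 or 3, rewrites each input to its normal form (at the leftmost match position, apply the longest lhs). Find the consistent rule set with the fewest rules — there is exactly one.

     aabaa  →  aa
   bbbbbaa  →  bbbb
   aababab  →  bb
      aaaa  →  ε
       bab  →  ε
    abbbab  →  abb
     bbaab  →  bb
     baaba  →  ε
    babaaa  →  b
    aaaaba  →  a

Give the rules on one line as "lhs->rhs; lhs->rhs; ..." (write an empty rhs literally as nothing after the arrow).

  | aabaa => aa
  | bbbbbaa => bbbb
  | aababab => aaab => bb
  | aaaa => ba => ε

aaa->b; ba->; baa->; bab->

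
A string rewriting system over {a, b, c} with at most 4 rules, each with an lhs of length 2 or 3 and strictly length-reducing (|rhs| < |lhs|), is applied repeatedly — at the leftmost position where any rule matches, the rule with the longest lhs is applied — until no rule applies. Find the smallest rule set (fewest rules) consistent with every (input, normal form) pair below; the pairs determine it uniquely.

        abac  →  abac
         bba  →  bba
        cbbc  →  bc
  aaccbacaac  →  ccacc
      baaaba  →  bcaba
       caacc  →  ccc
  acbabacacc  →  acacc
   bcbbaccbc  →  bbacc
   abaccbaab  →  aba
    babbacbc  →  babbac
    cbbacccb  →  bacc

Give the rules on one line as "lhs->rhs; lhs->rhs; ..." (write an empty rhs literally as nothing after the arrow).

  | abac
  | bba
  | cbbc => bc
  | aaccbacaac => cccbacaac => ccacaac => ccacc

aa->c; caa->c; cb->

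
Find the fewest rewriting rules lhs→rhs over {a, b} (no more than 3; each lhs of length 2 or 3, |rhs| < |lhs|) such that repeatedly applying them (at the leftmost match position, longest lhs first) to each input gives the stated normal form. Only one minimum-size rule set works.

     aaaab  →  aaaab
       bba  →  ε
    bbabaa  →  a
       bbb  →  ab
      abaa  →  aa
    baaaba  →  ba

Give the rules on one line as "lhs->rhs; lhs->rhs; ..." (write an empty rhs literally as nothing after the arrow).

baa->bb; bb->a; bba->

  | aaaab
  | bba => ε
  | bbabaa => baa => bb => a
  | bbb => ab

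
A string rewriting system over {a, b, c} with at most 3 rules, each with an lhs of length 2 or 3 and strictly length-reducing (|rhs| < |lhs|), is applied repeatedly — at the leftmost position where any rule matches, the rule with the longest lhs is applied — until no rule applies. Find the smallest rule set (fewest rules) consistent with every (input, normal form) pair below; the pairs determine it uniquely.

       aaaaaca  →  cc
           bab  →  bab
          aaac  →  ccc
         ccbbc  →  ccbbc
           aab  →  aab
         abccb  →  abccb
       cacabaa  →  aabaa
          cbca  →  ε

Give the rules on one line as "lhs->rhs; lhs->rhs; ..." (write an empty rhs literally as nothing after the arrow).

aaa->cc; ca->a; cba->

  | aaaaaca => ccaaca => caaca => aaca => aaa => cc
  | bab
  | aaac => ccc
  | ccbbc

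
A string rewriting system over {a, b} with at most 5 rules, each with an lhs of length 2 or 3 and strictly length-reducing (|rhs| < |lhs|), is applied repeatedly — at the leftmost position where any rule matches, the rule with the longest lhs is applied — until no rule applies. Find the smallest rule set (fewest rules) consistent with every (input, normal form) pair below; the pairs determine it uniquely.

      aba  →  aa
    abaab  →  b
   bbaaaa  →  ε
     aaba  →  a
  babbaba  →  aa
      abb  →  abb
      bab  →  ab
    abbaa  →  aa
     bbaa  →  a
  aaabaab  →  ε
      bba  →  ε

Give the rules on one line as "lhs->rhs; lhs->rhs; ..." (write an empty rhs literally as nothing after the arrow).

aaa->; aab->; ba->a; bba->

  | aba => aa
  | abaab => aaab => b
  | bbaaaa => aaa => ε
  | aaba => a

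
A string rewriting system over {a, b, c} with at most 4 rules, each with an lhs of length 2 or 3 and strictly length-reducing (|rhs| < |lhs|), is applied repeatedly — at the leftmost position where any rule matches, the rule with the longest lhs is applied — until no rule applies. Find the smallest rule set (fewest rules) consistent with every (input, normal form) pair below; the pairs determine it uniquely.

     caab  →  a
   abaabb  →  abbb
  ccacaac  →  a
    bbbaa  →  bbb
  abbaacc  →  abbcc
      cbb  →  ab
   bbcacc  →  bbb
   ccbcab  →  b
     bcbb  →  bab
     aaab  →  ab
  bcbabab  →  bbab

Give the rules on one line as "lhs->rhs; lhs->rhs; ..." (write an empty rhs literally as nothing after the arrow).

  | caab => cb => a
  | abaabb => abbb
  | ccacaac => ccbaac => caaac => cac => cb => a
  | bbbaa => bbb

aa->; ac->b; cb->a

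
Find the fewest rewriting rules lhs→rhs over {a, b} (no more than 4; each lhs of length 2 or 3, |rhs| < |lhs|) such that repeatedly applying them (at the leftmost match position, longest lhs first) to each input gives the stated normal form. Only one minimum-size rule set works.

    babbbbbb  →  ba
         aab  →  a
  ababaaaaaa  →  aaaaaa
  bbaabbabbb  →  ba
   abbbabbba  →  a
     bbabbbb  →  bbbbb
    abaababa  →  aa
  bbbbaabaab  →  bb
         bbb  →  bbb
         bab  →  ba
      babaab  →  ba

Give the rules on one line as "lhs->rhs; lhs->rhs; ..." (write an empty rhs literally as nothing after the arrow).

aab->a; ab->a; aba->a; bba->b

  | babbbbbb => babbbbb => babbbb => babbb => babb => bab => ba
  | aab => a
  | ababaaaaaa => abaaaaaa => aaaaaa
  | bbaabbabbb => babbabbb => bababbb => babbb => babb => bab => ba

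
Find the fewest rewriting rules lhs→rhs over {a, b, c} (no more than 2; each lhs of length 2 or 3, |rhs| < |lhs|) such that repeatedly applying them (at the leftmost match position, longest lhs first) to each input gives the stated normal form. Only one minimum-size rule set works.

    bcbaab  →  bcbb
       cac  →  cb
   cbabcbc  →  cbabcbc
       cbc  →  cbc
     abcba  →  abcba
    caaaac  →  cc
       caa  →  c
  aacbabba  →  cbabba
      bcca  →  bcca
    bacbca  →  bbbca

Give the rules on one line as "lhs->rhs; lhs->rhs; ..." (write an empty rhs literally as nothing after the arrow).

aa->; ac->b

  | bcbaab => bcbb
  | cac => cb
  | cbabcbc
  | cbc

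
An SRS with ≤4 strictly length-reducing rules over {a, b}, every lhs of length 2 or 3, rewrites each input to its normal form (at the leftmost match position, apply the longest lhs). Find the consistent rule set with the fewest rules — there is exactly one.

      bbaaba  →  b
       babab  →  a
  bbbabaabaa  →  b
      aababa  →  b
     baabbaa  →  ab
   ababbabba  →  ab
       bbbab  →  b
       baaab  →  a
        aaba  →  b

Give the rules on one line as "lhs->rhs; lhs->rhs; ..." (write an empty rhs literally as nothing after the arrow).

aa->b; ba->b; bb->a

  | bbaaba => aaaba => baba => bba => aa => b
  | babab => bbab => aab => bb => a
  | bbbabaabaa => ababaabaa => abbaabaa => aaaabaa => baabaa => babaa => bbaa => aaa => ba => b
  | aababa => bbaba => aaba => bba => aa => b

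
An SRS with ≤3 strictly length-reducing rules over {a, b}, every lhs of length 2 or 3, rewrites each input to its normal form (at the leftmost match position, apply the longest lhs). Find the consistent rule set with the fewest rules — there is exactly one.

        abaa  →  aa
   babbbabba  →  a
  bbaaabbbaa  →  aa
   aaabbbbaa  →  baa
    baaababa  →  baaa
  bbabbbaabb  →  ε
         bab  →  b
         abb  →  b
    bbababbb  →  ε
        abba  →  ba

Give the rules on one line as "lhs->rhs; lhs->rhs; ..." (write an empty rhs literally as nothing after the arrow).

ab->; bb->

  | abaa => aa
  | babbbabba => bbbabba => babba => bba => a
  | bbaaabbbaa => aaabbbaa => aabbaa => abaa => aa
  | aaabbbbaa => aabbbaa => abbaa => baa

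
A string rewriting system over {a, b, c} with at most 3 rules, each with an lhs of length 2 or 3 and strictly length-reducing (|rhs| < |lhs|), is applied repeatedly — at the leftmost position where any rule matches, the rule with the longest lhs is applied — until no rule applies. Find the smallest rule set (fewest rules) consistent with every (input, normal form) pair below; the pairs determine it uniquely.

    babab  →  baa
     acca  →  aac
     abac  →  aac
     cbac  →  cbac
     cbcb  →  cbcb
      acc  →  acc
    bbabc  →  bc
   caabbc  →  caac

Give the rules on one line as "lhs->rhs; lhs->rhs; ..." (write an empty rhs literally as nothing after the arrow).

  | babab => baab => baa
  | acca => aac
  | abac => aac
  | cbac

ab->a; bba->; cca->ac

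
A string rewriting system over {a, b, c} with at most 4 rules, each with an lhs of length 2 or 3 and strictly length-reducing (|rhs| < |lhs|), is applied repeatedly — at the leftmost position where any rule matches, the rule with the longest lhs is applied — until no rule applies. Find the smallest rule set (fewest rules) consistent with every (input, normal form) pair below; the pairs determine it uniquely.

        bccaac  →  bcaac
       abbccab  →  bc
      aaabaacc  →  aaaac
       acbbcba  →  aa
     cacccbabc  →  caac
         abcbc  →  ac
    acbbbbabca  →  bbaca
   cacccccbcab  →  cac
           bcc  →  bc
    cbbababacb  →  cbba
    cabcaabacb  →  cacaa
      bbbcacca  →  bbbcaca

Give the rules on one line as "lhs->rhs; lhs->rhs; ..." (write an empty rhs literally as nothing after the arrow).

ab->; abc->ac; acb->a; cc->c

  | bccaac => bcaac
  | abbccab => bccab => bcab => bc
  | aaabaacc => aaaacc => aaaac
  | acbbcba => abcba => acba => aa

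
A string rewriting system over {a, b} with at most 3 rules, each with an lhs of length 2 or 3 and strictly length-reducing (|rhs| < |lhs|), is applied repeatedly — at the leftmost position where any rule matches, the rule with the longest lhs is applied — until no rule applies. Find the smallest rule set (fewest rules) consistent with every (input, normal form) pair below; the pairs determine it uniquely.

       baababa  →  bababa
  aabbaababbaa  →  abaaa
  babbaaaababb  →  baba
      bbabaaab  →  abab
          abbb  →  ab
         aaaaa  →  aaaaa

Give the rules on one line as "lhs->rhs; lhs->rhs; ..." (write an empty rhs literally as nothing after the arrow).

  | baababa => bababa
  | aabbaababbaa => abbaababbaa => aaababbaa => aababbaa => ababbaa => abaaa
  | babbaaaababb => baaaaababb => baaaababb => baaababb => baababb => bababb => baba
  | bbabaaab => abaaab => abaab => abab

aab->ab; bb->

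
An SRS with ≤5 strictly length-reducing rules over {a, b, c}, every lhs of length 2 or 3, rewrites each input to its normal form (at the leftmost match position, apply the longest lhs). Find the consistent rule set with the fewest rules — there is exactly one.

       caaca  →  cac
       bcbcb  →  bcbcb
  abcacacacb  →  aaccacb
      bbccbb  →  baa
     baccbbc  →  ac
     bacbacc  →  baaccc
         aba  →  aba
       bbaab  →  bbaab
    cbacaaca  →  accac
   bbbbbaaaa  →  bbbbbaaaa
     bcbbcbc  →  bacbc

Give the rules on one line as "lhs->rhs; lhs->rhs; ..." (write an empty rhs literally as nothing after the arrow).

  | caaca => cac
  | bcbcb
  | abcacacacb => abcccacb => aaccacb
  | bbccbb => bacbb => baa

aca->c; bcc->ac; cba->ac; cbb->a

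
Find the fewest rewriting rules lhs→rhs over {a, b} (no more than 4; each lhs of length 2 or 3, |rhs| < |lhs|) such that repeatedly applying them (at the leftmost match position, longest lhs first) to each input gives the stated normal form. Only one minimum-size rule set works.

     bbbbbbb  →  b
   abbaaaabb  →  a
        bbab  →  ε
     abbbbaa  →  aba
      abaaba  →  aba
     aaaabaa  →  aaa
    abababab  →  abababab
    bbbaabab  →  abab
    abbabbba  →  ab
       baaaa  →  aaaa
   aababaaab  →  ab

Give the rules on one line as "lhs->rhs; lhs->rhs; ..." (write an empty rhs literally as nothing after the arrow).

  | bbbbbbb => bbbbb => bbb => b
  | abbaaaabb => abaaabb => aaaabb => aaabb => aabb => abb => a
  | bbab => bb => ε
  | abbbbaa => abbaa => aba

aab->ab; baa->aa; bb->; bba->b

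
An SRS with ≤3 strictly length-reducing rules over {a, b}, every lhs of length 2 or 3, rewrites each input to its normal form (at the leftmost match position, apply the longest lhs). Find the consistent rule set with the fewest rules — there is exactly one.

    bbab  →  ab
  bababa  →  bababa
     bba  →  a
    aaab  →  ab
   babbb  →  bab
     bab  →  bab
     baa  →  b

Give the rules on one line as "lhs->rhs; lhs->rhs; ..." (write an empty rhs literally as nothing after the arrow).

  | bbab => ab
  | bababa
  | bba => a
  | aaab => ab

aa->; bb->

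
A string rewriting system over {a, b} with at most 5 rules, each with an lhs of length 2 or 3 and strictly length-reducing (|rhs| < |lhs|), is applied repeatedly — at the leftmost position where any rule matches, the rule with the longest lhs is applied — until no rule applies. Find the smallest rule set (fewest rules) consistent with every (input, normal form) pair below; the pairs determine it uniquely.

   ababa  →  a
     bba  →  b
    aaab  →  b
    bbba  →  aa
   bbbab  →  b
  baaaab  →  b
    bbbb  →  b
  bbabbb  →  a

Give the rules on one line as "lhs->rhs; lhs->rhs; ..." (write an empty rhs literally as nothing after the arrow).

  | ababa => baba => a
  | bba => b
  | aaab => aab => ab => b
  | bbba => aa

ab->b; ba->; bab->; bbb->a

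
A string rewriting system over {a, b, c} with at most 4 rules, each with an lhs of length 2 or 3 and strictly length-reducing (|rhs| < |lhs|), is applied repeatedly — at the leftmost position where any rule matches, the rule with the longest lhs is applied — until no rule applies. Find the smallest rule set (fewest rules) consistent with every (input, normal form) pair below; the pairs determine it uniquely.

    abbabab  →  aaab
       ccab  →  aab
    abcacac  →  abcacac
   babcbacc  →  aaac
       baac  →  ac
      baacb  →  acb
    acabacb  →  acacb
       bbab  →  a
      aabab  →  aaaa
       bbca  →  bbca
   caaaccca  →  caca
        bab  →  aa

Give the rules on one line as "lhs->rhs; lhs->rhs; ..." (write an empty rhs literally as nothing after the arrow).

ba->; bab->aa; caa->ca; cc->a

  | abbabab => abaaab => aaab
  | ccab => aab
  | abcacac
  | babcbacc => aacbacc => aaccc => aaac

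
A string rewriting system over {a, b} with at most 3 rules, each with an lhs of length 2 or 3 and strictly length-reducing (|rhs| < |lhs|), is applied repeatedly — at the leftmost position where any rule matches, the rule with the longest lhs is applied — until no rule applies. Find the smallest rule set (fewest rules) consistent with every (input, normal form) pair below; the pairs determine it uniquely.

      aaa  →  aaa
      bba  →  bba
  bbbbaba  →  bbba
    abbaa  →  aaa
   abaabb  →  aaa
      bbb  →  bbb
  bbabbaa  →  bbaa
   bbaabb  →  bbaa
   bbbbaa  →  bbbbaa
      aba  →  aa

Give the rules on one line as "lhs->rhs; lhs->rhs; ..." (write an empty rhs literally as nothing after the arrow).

  | aaa
  | bba
  | bbbbaba => bbba
  | abbaa => abaa => aaa

ab->a; bab->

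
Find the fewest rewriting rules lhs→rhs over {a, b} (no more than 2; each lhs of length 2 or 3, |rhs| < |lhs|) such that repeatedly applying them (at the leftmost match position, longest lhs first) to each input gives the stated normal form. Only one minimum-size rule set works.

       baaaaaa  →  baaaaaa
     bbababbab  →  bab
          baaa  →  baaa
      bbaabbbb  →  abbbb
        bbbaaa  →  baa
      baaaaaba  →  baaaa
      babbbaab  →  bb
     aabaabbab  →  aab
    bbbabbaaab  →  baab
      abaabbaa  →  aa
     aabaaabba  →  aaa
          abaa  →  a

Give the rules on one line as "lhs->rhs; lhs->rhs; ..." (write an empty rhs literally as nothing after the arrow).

aba->; bba->

  | baaaaaa
  | bbababbab => babbab => bab
  | baaa
  | bbaabbbb => abbbb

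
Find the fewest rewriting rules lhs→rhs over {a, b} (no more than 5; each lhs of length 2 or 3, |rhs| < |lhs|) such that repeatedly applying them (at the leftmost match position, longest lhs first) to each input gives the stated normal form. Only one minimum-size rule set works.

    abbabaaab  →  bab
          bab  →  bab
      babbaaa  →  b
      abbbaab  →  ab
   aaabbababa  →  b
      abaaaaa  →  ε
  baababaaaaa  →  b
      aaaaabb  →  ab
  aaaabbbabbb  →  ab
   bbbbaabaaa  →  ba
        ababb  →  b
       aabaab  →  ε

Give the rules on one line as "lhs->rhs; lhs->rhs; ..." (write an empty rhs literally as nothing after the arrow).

  | abbabaaab => ababaaab => baaab => bab
  | bab
  | babbaaa => babaaa => baa => b
  | abbbaab => abbaab => abaab => ab

aa->; aab->aa; aba->; bb->b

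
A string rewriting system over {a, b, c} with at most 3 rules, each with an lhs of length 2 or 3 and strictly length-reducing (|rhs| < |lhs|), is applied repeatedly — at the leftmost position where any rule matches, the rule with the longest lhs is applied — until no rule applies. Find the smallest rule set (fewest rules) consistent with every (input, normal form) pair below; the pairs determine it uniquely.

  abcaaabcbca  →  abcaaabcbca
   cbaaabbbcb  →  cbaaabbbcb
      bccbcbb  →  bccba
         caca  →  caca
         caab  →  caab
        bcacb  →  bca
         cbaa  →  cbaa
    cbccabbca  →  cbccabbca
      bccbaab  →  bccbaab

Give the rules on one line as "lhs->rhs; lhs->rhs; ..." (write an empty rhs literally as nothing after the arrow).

  | abcaaabcbca
  | cbaaabbbcb
  | bccbcbb => bccba
  | caca

acb->a; cbb->a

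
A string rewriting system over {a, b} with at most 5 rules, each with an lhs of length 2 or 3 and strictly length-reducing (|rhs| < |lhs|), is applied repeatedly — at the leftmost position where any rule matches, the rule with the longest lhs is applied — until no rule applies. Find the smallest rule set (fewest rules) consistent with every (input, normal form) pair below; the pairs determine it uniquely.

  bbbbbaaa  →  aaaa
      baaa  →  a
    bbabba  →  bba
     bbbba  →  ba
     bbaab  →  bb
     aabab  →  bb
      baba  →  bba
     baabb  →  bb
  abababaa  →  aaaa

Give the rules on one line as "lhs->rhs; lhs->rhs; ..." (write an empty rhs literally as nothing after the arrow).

  | bbbbbaaa => aabbaaa => aaaa
  | baaa => a
  | bbabba => bba
  | bbbba => aaba => aba => ba

ab->b; abb->; baa->; bbb->aa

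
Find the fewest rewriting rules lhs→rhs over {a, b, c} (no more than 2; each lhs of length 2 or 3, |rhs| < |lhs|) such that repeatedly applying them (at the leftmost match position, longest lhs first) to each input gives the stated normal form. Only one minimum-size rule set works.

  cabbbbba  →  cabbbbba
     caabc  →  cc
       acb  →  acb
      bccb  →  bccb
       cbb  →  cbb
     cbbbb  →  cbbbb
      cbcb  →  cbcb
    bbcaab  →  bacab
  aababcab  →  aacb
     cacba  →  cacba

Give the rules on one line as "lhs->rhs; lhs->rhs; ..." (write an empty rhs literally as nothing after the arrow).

  | cabbbbba
  | caabc => cc
  | acb
  | bccb

aab->; bca->ac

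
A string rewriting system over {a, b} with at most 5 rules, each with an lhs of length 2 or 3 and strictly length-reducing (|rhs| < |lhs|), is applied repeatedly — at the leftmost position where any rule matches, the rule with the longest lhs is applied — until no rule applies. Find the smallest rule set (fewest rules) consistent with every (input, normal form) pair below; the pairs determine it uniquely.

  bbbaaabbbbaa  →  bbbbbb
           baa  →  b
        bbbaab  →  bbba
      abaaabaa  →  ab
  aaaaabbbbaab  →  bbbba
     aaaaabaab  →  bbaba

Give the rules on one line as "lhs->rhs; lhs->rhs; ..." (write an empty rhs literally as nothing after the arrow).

  | bbbaaabbbbaa => bbbbabbbbaa => bbbbbbaa => bbbbbb
  | baa => b
  | bbbaab => bbba
  | abaaabaa => abbabaa => abaa => ab

aa->; aaa->ba; aab->a; abb->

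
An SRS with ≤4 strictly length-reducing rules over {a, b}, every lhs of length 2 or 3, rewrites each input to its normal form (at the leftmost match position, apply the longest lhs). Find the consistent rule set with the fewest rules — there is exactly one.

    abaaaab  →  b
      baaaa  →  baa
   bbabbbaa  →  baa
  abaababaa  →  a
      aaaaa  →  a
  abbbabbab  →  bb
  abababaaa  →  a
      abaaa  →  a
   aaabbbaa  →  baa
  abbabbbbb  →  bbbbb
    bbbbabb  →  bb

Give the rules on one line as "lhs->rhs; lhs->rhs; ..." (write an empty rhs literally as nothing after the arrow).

aaa->a; ab->b; aba->a; bba->a

  | abaaaab => aaaab => aab => ab => b
  | baaaa => baa
  | bbabbbaa => abbbaa => bbbaa => baa
  | abaababaa => aababaa => aabaa => aaa => a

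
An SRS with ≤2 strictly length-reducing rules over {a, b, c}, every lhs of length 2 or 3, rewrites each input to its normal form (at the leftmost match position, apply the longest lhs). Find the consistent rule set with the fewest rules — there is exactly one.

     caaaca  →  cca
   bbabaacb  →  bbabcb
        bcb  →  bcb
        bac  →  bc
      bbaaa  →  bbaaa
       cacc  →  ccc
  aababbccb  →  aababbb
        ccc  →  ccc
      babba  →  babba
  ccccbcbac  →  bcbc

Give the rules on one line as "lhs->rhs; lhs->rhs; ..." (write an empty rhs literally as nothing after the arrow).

ac->c; ccb->b

  | caaaca => caaca => caca => cca
  | bbabaacb => bbabacb => bbabcb
  | bcb
  | bac => bc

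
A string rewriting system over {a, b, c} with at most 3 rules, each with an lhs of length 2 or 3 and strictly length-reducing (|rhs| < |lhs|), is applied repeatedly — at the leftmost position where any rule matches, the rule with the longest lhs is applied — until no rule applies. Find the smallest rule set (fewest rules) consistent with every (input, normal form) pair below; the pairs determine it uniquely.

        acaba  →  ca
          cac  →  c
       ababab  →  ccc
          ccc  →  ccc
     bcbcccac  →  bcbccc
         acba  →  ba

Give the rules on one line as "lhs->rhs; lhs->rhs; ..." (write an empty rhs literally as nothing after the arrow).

  | acaba => aba => ca
  | cac => c
  | ababab => cabab => ccab => ccc
  | ccc

ab->c; ac->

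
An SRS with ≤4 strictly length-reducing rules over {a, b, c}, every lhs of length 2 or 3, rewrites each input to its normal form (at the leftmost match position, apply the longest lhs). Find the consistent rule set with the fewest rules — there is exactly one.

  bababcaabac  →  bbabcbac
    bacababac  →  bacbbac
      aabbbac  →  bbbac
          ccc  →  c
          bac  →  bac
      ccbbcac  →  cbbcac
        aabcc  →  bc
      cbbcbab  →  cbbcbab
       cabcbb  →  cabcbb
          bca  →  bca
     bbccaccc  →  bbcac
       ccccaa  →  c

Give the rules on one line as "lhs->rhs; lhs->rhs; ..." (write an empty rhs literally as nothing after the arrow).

  | bababcaabac => bbabcaabac => bbabcbac
  | bacababac => bacbabac => bacbbac
  | aabbbac => bbbac
  | ccc => cc => c

aa->; aba->ba; cc->c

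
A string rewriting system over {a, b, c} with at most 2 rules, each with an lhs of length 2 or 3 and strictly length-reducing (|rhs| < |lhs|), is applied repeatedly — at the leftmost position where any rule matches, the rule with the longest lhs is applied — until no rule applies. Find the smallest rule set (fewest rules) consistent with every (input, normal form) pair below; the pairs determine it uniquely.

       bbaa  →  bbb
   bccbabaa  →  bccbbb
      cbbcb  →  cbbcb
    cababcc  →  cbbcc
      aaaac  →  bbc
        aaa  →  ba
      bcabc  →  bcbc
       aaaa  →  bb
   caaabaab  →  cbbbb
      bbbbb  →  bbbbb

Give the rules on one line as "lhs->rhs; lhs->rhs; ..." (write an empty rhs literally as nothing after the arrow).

aa->b; ab->b

  | bbaa => bbb
  | bccbabaa => bccbbaa => bccbbb
  | cbbcb
  | cababcc => cbabcc => cbbcc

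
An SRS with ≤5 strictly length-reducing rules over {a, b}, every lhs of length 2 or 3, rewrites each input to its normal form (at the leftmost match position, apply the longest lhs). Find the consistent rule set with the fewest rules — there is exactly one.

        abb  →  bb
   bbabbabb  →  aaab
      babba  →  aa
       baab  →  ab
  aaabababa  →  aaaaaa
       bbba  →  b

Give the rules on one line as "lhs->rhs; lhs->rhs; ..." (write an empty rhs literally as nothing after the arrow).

  | abb => bb
  | bbabbabb => baababb => ababb => aaab
  | babba => aaba => aa
  | baab => ab

abb->bb; ba->; bab->aa; bbb->bb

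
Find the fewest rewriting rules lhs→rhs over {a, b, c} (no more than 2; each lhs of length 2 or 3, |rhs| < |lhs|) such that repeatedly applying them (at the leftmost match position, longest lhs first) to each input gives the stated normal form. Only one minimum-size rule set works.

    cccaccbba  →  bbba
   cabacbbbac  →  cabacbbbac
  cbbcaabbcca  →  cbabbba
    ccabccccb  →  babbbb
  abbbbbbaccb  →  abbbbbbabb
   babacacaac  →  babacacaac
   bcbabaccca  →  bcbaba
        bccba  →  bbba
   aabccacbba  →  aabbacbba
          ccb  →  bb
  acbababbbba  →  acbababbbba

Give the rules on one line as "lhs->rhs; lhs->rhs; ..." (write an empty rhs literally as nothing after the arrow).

  | cccaccbba => bcaccbba => ccbba => bbba
  | cabacbbbac
  | cbbcaabbcca => cbabbcca => cbabbba
  | ccabccccb => babccccb => babbccb => babbbb

bca->; cc->b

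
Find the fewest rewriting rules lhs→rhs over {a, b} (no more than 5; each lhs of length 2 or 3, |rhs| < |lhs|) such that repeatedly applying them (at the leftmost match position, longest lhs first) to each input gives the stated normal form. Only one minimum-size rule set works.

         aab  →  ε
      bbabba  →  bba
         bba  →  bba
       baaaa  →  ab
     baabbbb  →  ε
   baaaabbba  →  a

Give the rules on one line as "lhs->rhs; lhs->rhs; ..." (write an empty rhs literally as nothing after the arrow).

  | aab => ε
  | bbabba => bba
  | bba
  | baaaa => bbaa => bbb => ab

aa->b; aab->; abb->; bbb->ab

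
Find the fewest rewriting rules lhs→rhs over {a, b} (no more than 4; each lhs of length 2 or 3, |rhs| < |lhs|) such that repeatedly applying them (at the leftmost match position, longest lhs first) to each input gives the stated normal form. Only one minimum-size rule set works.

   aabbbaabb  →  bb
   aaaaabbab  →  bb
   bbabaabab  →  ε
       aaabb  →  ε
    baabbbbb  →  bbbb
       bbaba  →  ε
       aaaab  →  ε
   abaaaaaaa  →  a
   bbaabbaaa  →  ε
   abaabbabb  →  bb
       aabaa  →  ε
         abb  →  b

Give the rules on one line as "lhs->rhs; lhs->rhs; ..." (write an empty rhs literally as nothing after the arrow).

aa->b; ab->; ba->; bab->ba

  | aabbbaabb => bbbbaabb => bbbabb => bbbab => bbba => bb
  | aaaaabbab => baaabbab => aabbab => bbbab => bbba => bb
  | bbabaabab => bbaaabab => baabab => abab => ab => ε
  | aaabb => babb => bab => ba => ε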